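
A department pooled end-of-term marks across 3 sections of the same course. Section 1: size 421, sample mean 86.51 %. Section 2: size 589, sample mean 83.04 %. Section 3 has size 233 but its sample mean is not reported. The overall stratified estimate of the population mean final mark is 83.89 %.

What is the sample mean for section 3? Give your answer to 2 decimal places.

Σ Nₕx̄ₕ = N·μ, so 233·x̄_3 = 1243·83.89 − (421·86.51 + 589·83.04).
= 104275.27 − 85331.27 = 18944.
x̄_3 = 18944 / 233 = 81.3047... → 81.30.

81.30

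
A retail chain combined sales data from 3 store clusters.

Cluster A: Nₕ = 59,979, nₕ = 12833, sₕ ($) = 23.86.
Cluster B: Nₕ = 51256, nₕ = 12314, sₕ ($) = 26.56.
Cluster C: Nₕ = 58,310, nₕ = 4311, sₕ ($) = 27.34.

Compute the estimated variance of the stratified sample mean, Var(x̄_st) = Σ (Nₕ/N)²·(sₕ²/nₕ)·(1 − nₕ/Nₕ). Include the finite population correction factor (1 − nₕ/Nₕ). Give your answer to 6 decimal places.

N = 169545; Wₕ = Nₕ/N.
cluster A: (59979/169545)²·23.86²/12833·(1 − 12833/59979) = 0.004364021
cluster B: (51256/169545)²·26.56²/12314·(1 − 12314/51256) = 0.003977864
cluster C: (58310/169545)²·27.34²/4311·(1 − 4311/58310) = 0.018992310
Sum = 0.027334195 → 0.027334.

0.027334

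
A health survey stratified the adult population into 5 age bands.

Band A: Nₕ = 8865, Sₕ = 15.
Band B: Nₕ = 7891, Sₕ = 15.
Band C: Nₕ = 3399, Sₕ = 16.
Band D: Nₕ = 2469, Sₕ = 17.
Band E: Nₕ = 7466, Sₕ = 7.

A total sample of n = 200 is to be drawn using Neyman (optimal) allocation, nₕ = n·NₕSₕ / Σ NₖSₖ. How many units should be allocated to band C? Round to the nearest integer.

27

A: NₕSₕ = 8865·15 = 132975
B: NₕSₕ = 7891·15 = 118365
C: NₕSₕ = 3399·16 = 54384
D: NₕSₕ = 2469·17 = 41973
E: NₕSₕ = 7466·7 = 52262
Σ NₕSₕ = 399959.
n_C = 200·54384/399959 = 27.195... → 27.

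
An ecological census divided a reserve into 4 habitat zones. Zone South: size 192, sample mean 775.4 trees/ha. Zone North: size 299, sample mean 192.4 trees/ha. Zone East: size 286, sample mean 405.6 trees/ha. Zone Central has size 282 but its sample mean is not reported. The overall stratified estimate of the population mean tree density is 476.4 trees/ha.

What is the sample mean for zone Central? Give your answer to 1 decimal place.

Σ Nₕx̄ₕ = N·μ, so 282·x̄_Central = 1059·476.4 − (192·775.4 + 299·192.4 + 286·405.6).
= 504507.6 − 322406 = 182101.6.
x̄_Central = 182101.6 / 282 = 645.750... → 645.8.

645.8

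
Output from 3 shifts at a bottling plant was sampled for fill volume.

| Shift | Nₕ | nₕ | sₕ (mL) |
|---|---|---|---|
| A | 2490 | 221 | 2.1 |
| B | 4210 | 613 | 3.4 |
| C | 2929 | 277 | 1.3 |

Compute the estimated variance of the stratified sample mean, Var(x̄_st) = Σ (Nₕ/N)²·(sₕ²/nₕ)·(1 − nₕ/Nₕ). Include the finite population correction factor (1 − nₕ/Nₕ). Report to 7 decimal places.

N = 9629; Wₕ = Nₕ/N.
shift A: (2490/9629)²·2.1²/221·(1 − 221/2490) = 0.0012159558
shift B: (4210/9629)²·3.4²/613·(1 − 613/4210) = 0.0030800482
shift C: (2929/9629)²·1.3²/277·(1 − 277/2929) = 0.0005111372
Sum = 0.0048071412 → 0.0048071.

0.0048071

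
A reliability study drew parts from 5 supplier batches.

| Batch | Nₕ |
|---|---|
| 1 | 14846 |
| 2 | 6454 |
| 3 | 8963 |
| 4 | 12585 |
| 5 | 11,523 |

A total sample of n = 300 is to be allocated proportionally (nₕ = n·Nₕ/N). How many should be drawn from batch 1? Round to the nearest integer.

82

Share of batch 1 = 14846/54371 = 0.27305.
Allocate 300 × 0.27305 = 81.915... → 82.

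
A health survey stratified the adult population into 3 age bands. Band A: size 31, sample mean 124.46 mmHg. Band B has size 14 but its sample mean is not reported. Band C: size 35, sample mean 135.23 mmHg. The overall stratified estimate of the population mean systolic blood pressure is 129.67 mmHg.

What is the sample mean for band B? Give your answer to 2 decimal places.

127.31

Σ Nₕx̄ₕ = N·μ, so 14·x̄_B = 80·129.67 − (31·124.46 + 35·135.23).
= 10373.6 − 8591.31 = 1782.29.
x̄_B = 1782.29 / 14 = 127.3064... → 127.31.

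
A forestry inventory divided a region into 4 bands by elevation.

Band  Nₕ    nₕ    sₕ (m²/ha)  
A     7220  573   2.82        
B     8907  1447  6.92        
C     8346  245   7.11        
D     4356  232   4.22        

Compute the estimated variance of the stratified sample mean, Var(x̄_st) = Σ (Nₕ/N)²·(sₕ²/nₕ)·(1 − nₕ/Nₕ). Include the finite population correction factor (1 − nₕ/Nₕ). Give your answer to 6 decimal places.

0.021892

N = 28829; Wₕ = Nₕ/N.
band A: (7220/28829)²·2.82²/573·(1 − 573/7220) = 0.000801396
band B: (8907/28829)²·6.92²/1447·(1 − 1447/8907) = 0.002645786
band C: (8346/28829)²·7.11²/245·(1 − 245/8346) = 0.016785372
band D: (4356/28829)²·4.22²/232·(1 − 232/4356) = 0.001659145
Sum = 0.021891700 → 0.021892.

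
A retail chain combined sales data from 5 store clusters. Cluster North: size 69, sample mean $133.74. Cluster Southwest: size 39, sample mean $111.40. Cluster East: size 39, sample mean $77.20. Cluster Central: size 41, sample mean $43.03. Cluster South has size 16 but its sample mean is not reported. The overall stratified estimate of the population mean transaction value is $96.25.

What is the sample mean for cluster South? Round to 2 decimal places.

80.46

Σ Nₕx̄ₕ = N·μ, so 16·x̄_South = 204·96.25 − (69·133.74 + 39·111.40 + 39·77.20 + 41·43.03).
= 19635 − 18347.69 = 1287.31.
x̄_South = 1287.31 / 16 = 80.4569... → 80.46.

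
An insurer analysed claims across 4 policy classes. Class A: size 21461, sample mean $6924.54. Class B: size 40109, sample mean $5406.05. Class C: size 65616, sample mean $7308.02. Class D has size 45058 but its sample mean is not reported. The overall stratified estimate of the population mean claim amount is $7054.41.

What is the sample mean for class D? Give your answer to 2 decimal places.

8214.26

N = 21461 + 40109 + 65616 + 45058 = 172244.
Overall total = μ·N = 7054.41·172244 = 1215079796.04.
Subtract the known strata: 21461·6924.54 + 40109·5406.05 + 65616·7308.02 = 844961852.71.
Remaining total for class D: 1215079796.04 − 844961852.71 = 370117943.33.
Divide by its size: 370117943.33 / 45058 = 8214.2559... → 8214.26.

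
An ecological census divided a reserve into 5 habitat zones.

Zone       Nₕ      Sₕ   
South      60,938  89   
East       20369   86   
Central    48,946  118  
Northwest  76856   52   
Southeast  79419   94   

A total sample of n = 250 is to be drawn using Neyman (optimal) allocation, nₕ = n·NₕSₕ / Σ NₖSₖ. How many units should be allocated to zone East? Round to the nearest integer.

Σ NₕSₕ = 60938·89 + 20369·86 + 48946·118 + 76856·52 + 79419·94 = 24412742.
Share for East: 1751734/24412742 = 0.07175.
n_East = 250 × 0.07175 = 17.939... → 18.

18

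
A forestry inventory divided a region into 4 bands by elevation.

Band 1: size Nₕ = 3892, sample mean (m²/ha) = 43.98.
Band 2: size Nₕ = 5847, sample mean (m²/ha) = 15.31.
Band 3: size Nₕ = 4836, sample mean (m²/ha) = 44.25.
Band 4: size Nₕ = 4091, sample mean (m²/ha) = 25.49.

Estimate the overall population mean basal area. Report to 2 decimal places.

N = 3892 + 5847 + 4836 + 4091 = 18666.
The stratified mean weights each stratum mean by its population share Nₕ/N.
Σ Nₕx̄ₕ = 3892·43.98 + 5847·15.31 + 4836·44.25 + 4091·25.49 = 171170.16 + 89517.57 + 213993 + 104279.59 = 578960.32.
Divide by N: 578960.32 / 18666 = 31.0168... → 31.02.

31.02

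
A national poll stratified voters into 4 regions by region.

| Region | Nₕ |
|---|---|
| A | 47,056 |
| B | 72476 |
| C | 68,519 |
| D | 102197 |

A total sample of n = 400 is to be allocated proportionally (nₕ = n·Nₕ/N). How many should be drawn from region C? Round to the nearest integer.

Share of region C = 68519/290248 = 0.23607.
Allocate 400 × 0.23607 = 94.428... → 94.

94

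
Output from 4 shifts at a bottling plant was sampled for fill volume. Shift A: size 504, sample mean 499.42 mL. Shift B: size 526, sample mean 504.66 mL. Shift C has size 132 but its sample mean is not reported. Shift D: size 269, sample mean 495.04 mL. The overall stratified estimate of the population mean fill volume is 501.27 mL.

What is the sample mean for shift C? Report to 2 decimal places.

Σ Nₕx̄ₕ = N·μ, so 132·x̄_C = 1431·501.27 − (504·499.42 + 526·504.66 + 269·495.04).
= 717317.37 − 650324.6 = 66992.77.
x̄_C = 66992.77 / 132 = 507.5210... → 507.52.

507.52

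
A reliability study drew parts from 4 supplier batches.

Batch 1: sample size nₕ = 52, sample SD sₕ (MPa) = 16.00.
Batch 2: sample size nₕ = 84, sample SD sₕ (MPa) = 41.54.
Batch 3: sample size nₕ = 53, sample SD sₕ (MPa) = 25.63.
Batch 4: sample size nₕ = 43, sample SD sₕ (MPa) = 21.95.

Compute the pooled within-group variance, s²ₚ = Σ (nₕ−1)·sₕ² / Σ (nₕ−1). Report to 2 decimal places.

Degrees of freedom: 51 + 83 + 52 + 42 = 228.
Σ(nₕ−1)sₕ² = 51·256 + 83·1725.5716 + 52·656.8969 + 42·481.8025 = 210672.7866.
s²ₚ = 210672.7866 / 228 = 924.0035... → 924.00.

924.00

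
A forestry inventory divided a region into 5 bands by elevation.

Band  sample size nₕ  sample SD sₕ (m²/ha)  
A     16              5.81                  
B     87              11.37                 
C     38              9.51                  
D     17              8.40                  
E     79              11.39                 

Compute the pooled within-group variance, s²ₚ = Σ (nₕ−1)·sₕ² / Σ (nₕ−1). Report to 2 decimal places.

Degrees of freedom: 15 + 86 + 37 + 16 + 78 = 232.
Σ(nₕ−1)sₕ² = 15·33.7561 + 86·129.2769 + 37·90.4401 + 16·70.56 + 78·129.7321 = 26218.5024.
s²ₚ = 26218.5024 / 232 = 113.0108... → 113.01.

113.01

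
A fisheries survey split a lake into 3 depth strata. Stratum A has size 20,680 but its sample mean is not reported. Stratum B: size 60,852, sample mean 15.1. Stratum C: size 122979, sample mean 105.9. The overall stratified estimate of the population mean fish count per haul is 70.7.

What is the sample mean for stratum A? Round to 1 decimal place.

N = 20680 + 60852 + 122979 = 204511.
Overall total = μ·N = 70.7·204511 = 14458927.7.
Subtract the known strata: 60852·15.1 + 122979·105.9 = 13942341.3.
Remaining total for stratum A: 14458927.7 − 13942341.3 = 516586.4.
Divide by its size: 516586.4 / 20680 = 24.98 → 25.0.

25.0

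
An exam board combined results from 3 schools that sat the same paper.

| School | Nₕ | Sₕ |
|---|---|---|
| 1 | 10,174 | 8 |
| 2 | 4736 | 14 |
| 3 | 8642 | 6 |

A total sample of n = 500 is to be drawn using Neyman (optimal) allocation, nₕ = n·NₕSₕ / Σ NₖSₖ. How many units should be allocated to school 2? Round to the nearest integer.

166

1: NₕSₕ = 10174·8 = 81392
2: NₕSₕ = 4736·14 = 66304
3: NₕSₕ = 8642·6 = 51852
Σ NₕSₕ = 199548.
n_2 = 500·66304/199548 = 166.135... → 166.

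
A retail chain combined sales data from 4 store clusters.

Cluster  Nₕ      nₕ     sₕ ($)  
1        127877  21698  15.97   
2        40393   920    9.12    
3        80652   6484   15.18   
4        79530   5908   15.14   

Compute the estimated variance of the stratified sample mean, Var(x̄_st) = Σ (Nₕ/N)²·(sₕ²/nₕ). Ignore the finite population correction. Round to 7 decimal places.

0.0075666

N = 328452. Term for each stratum: Wₕ²sₕ²/nₕ.
Var(x̄_st) = 0.0017816861 + 0.0013673203 + 0.0021428264 + 0.0022747277 = 0.0075665604 → 0.0075666.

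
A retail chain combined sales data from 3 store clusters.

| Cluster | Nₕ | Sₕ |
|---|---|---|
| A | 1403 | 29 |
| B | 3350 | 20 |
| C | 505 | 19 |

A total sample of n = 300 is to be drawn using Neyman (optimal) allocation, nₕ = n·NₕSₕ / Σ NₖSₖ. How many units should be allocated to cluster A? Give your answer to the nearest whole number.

Σ NₕSₕ = 1403·29 + 3350·20 + 505·19 = 117282.
Share for A: 40687/117282 = 0.34692.
n_A = 300 × 0.34692 = 104.075... → 104.

104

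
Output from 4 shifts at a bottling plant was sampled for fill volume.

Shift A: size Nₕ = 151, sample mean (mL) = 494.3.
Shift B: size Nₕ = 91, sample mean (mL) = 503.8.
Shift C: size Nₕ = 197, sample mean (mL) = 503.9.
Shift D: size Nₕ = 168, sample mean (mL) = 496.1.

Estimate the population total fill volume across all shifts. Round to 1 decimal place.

303098.2

Population total = Σ Nₕ·x̄ₕ (each stratum's size times its mean).
151·494.3 + 91·503.8 + 197·503.9 + 168·496.1 = 74639.3 + 45845.8 + 99268.3 + 83344.8 = 303098.2.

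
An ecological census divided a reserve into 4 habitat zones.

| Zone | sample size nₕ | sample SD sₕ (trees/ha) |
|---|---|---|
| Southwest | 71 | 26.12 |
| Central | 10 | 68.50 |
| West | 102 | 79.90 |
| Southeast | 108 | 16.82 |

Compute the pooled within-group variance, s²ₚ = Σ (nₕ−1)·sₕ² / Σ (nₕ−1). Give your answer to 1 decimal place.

Southwest: (71−1)·26.12² = 70·682.2544 = 47757.808
Central: (10−1)·68.50² = 9·4692.25 = 42230.25
West: (102−1)·79.90² = 101·6384.01 = 644785.01
Southeast: (108−1)·16.82² = 107·282.9124 = 30271.6268
Numerator = 765044.6948; denominator = Σ(nₕ−1) = 287.
s²ₚ = 765044.6948/287 = 2665.661... → 2665.7.

2665.7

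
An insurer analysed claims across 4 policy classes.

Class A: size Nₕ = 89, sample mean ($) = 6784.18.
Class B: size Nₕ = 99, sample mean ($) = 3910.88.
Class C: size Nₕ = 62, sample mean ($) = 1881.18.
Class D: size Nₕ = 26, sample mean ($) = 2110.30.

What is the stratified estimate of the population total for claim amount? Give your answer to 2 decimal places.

A: 89·6784.18 = 603792.02
B: 99·3910.88 = 387177.12
C: 62·1881.18 = 116633.16
D: 26·2110.30 = 54867.8
τ̂ = Σ Nₕx̄ₕ = 1162470.10.

1162470.10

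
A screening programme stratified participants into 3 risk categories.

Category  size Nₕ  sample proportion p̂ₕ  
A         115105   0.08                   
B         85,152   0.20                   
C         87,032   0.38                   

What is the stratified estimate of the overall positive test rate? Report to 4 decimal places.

N = 115105 + 85152 + 87032 = 287289.
Overall proportion = Σ (Nₕ/N)·p̂ₕ.
Σ Nₕp̂ₕ = 9208.4 + 17030.4 + 33072.16 = 59310.96.
59310.96 / 287289 = 0.206451... → 0.2065.

0.2065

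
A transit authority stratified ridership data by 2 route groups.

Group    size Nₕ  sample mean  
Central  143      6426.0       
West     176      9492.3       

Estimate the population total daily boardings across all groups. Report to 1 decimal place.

Population total = Σ Nₕ·x̄ₕ (each stratum's size times its mean).
143·6426.0 + 176·9492.3 = 918918 + 1670644.8 = 2589562.8.

2589562.8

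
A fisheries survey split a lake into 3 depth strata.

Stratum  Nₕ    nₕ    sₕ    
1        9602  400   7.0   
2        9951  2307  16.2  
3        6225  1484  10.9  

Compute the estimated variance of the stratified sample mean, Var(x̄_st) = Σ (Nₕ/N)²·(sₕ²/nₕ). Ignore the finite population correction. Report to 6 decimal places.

0.038617

N = 25778; Wₕ = Nₕ/N.
stratum 1: (9602/25778)²·7.0²/400 = 0.016996561
stratum 2: (9951/25778)²·16.2²/2307 = 0.016951864
stratum 3: (6225/25778)²·10.9²/1484 = 0.004668737
Sum = 0.038617161 → 0.038617.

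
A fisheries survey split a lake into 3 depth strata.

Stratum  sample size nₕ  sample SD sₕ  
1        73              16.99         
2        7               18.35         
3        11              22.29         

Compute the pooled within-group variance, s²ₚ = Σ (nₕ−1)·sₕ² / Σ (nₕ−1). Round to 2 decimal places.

315.59

Degrees of freedom: 72 + 6 + 10 = 88.
Σ(nₕ−1)sₕ² = 72·288.6601 + 6·336.7225 + 10·496.8441 = 27772.3032.
s²ₚ = 27772.3032 / 88 = 315.5944... → 315.59.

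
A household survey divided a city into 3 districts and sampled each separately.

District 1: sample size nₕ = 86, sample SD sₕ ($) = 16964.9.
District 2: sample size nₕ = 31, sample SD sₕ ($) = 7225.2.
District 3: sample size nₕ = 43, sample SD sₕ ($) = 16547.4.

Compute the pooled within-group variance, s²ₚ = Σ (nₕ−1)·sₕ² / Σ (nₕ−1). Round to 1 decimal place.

239044980.5

Degrees of freedom: 85 + 30 + 42 = 157.
Σ(nₕ−1)sₕ² = 85·287807832.01 + 30·52203515.04 + 42·273816446.76 = 37530061935.97.
s²ₚ = 37530061935.97 / 157 = 239044980.484... → 239044980.5.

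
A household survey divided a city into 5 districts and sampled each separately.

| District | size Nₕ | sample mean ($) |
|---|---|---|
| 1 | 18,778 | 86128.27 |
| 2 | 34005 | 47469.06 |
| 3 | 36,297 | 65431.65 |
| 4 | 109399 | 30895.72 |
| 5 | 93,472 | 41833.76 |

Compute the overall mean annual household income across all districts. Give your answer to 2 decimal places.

44174.26

N = 291951; weights Wₕ = Nₕ/N = (0.0643, 0.1165, 0.1243, 0.3747, 0.3202).
x̄_st = Σ Wₕ·x̄ₕ = 0.0643·86128.27 + 0.1165·47469.06 + 0.1243·65431.65 + 0.3747·30895.72 + 0.3202·41833.76 ≈ 44174.2646...
→ 44174.26.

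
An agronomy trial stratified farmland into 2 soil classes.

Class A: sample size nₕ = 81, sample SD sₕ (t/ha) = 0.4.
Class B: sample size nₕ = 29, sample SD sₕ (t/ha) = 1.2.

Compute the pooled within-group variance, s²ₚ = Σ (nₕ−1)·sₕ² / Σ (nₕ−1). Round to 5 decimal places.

0.49185

A: (81−1)·0.4² = 80·0.16 = 12.8
B: (29−1)·1.2² = 28·1.44 = 40.32
Numerator = 53.12; denominator = Σ(nₕ−1) = 108.
s²ₚ = 53.12/108 = 0.4918519... → 0.49185.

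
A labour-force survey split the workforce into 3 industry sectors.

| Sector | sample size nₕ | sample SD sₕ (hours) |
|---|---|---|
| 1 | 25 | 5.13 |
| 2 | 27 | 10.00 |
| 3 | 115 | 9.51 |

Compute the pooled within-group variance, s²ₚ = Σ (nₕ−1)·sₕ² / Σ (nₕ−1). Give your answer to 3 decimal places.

1: (25−1)·5.13² = 24·26.3169 = 631.6056
2: (27−1)·10.00² = 26·100 = 2600
3: (115−1)·9.51² = 114·90.4401 = 10310.1714
Numerator = 13541.777; denominator = Σ(nₕ−1) = 164.
s²ₚ = 13541.777/164 = 82.57181... → 82.572.

82.572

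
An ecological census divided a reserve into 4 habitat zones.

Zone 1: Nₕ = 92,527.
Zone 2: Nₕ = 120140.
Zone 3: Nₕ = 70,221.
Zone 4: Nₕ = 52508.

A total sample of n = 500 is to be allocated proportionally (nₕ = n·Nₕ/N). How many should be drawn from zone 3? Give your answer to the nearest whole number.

105

N = 92527 + 120140 + 70221 + 52508 = 335396.
n_3 = 500·70221/335396 = 104.684... → 105.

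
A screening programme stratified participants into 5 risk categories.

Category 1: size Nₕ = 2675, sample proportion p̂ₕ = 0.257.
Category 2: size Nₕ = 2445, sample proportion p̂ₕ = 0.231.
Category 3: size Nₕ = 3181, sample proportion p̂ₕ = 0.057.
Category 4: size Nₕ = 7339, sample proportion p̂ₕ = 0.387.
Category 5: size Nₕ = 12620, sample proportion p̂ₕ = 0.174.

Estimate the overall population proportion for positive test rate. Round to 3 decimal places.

Wₕ = Nₕ/N with N = 28260: 0.0947, 0.0865, 0.1126, 0.2597, 0.4466.
p̂_st = 0.0947·0.257 + 0.0865·0.231 + 0.1126·0.057 + 0.2597·0.387 + 0.4466·0.174 ≈ 0.22893... → 0.229.

0.229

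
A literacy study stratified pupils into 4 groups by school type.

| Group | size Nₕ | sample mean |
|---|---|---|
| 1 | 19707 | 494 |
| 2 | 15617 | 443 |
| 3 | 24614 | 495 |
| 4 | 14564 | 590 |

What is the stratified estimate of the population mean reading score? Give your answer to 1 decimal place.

x̄_st = (Σ Nₕx̄ₕ) / (Σ Nₕ) = (19707·494 + 15617·443 + 24614·495 + 14564·590) / 74502
= 37430279 / 74502 = 502.406... → 502.4.

502.4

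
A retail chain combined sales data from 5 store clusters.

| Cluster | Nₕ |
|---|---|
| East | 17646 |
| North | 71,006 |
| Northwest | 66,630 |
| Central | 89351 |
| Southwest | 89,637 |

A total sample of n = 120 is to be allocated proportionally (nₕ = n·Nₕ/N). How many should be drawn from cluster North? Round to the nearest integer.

Share of cluster North = 71006/334270 = 0.21242.
Allocate 120 × 0.21242 = 25.491... → 25.

25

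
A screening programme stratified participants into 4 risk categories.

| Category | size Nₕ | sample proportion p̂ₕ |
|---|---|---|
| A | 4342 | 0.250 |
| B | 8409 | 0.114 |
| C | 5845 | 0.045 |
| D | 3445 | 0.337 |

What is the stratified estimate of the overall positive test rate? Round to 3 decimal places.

0.157

Wₕ = Nₕ/N with N = 22041: 0.1970, 0.3815, 0.2652, 0.1563.
p̂_st = 0.1970·0.250 + 0.3815·0.114 + 0.2652·0.045 + 0.1563·0.337 ≈ 0.15735... → 0.157.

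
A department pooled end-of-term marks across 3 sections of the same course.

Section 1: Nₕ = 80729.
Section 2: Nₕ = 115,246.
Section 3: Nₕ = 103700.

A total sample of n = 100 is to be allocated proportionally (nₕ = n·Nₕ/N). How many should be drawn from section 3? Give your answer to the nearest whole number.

35

Share of section 3 = 103700/299675 = 0.34604.
Allocate 100 × 0.34604 = 34.604... → 35.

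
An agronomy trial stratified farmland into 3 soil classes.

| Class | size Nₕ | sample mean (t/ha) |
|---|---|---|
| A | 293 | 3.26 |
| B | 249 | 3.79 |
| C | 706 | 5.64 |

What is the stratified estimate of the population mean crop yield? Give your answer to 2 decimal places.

x̄_st = (Σ Nₕx̄ₕ) / (Σ Nₕ) = (293·3.26 + 249·3.79 + 706·5.64) / 1248
= 5880.73 / 1248 = 4.7121... → 4.71.

4.71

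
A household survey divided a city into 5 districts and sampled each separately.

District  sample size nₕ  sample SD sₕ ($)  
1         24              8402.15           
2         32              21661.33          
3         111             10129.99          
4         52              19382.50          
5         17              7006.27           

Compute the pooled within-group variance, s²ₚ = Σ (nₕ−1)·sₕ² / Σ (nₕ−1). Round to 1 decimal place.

205204801.1

Degrees of freedom: 23 + 31 + 110 + 51 + 16 = 231.
Σ(nₕ−1)sₕ² = 23·70596124.6225 + 31·469213217.3689 + 110·102616697.4001 + 51·375681306.25 + 16·49087819.3129 = 47402309046.5208.
s²ₚ = 47402309046.5208 / 231 = 205204801.067... → 205204801.1.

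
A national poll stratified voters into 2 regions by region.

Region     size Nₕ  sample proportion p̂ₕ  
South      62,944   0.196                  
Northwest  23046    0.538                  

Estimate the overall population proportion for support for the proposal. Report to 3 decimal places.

N = 62944 + 23046 = 85990.
Overall proportion = Σ (Nₕ/N)·p̂ₕ.
Σ Nₕp̂ₕ = 12337.024 + 12398.748 = 24735.772.
24735.772 / 85990 = 0.28766... → 0.288.

0.288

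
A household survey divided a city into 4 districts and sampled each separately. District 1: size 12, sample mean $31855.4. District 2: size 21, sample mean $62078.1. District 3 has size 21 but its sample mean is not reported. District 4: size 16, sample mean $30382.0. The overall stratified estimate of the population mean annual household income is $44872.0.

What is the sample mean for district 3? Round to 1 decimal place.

N = 12 + 21 + 21 + 16 = 70.
Overall total = μ·N = 44872.0·70 = 3141040.
Subtract the known strata: 12·31855.4 + 21·62078.1 + 16·30382.0 = 2172016.9.
Remaining total for district 3: 3141040 − 2172016.9 = 969023.1.
Divide by its size: 969023.1 / 21 = 46143.957... → 46144.0.

46144.0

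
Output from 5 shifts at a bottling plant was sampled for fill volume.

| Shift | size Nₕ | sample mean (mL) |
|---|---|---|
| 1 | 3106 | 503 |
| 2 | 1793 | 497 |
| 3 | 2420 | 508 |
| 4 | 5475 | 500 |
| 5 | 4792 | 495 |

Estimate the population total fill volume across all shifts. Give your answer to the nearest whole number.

1: 3106·503 = 1562318
2: 1793·497 = 891121
3: 2420·508 = 1229360
4: 5475·500 = 2737500
5: 4792·495 = 2372040
τ̂ = Σ Nₕx̄ₕ = 8792339.

8792339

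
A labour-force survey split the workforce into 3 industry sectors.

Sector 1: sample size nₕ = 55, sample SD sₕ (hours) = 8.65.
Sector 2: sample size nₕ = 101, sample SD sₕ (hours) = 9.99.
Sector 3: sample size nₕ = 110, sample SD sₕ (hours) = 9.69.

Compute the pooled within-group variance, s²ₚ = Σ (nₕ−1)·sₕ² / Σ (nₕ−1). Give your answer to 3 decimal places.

92.225

1: (55−1)·8.65² = 54·74.8225 = 4040.415
2: (101−1)·9.99² = 100·99.8001 = 9980.01
3: (110−1)·9.69² = 109·93.8961 = 10234.6749
Numerator = 24255.0999; denominator = Σ(nₕ−1) = 263.
s²ₚ = 24255.0999/263 = 92.22471... → 92.225.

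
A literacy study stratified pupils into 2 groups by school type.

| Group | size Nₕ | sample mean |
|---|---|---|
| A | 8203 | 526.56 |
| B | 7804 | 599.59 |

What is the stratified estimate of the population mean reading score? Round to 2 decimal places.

N = 8203 + 7804 = 16007.
Overall mean = Σ (Nₕ/N)·x̄ₕ — weight by population share, not a simple average.
Σ Nₕx̄ₕ = 8203·526.56 + 7804·599.59 = 4319371.68 + 4679200.36 = 8998572.04.
Divide by N: 8998572.04 / 16007 = 562.1648... → 562.16.

562.16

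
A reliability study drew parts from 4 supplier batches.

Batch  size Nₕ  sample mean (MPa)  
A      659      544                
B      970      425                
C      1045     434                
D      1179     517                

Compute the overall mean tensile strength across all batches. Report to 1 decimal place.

N = 659 + 970 + 1045 + 1179 = 3853.
The stratified mean weights each stratum mean by its population share Nₕ/N.
Σ Nₕx̄ₕ = 659·544 + 970·425 + 1045·434 + 1179·517 = 358496 + 412250 + 453530 + 609543 = 1833819.
Divide by N: 1833819 / 3853 = 475.946... → 475.9.

475.9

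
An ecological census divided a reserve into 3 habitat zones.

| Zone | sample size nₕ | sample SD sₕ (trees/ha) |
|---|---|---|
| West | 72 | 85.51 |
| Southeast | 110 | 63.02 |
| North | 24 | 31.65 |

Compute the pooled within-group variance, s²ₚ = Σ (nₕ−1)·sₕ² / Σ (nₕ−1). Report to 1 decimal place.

West: (72−1)·85.51² = 71·7311.9601 = 519149.1671
Southeast: (110−1)·63.02² = 109·3971.5204 = 432895.7236
North: (24−1)·31.65² = 23·1001.7225 = 23039.6175
Numerator = 975084.5082; denominator = Σ(nₕ−1) = 203.
s²ₚ = 975084.5082/203 = 4803.372... → 4803.4.

4803.4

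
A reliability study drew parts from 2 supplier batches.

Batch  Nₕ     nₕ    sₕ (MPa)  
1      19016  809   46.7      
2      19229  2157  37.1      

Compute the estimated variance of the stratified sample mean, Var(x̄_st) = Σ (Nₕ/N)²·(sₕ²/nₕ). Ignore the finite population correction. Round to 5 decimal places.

N = 38245; Wₕ = Nₕ/N.
batch 1: (19016/38245)²·46.7²/809 = 0.66646024
batch 2: (19229/38245)²·37.1²/2157 = 0.16131017
Sum = 0.82777041 → 0.82777.

0.82777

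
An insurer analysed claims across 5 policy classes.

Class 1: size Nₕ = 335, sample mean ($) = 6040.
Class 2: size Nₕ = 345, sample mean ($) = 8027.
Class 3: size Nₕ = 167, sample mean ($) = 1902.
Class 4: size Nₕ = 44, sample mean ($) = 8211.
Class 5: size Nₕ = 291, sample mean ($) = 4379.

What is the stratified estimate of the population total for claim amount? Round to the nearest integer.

6745922

1: 335·6040 = 2023400
2: 345·8027 = 2769315
3: 167·1902 = 317634
4: 44·8211 = 361284
5: 291·4379 = 1274289
τ̂ = Σ Nₕx̄ₕ = 6745922.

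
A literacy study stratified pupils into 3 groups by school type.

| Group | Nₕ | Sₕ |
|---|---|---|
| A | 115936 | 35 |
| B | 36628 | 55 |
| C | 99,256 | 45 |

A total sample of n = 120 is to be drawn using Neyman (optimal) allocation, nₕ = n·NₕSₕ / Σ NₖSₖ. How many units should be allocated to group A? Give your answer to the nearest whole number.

A: NₕSₕ = 115936·35 = 4057760
B: NₕSₕ = 36628·55 = 2014540
C: NₕSₕ = 99256·45 = 4466520
Σ NₕSₕ = 10538820.
n_A = 120·4057760/10538820 = 46.204... → 46.

46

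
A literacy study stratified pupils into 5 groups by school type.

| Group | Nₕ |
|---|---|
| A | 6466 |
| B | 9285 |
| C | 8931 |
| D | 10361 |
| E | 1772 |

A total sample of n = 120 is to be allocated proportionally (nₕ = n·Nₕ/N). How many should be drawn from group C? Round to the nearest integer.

Share of group C = 8931/36815 = 0.24259.
Allocate 120 × 0.24259 = 29.111... → 29.

29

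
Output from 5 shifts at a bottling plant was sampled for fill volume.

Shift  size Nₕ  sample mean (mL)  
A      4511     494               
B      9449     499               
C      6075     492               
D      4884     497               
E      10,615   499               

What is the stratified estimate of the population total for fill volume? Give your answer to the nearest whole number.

17656618

Estimate total by summing Nₕ·x̄ₕ over strata.
4511·494 + 9449·499 + 6075·492 + 4884·497 + 10615·499 = 2228434 + 4715051 + 2988900 + 2427348 + 5296885 = 17656618.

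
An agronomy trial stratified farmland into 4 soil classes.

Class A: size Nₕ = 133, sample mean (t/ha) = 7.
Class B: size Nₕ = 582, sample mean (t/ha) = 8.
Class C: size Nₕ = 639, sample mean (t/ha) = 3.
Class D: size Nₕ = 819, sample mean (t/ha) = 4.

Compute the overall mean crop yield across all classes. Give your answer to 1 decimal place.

x̄_st = (Σ Nₕx̄ₕ) / (Σ Nₕ) = (133·7 + 582·8 + 639·3 + 819·4) / 2173
= 10780 / 2173 = 4.961... → 5.0.

5.0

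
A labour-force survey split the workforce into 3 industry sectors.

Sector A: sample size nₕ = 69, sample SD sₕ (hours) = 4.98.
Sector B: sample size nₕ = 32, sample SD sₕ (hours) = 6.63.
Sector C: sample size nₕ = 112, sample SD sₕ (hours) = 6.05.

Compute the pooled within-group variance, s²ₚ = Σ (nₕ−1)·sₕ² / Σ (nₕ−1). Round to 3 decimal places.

Degrees of freedom: 68 + 31 + 111 = 210.
Σ(nₕ−1)sₕ² = 68·24.8004 + 31·43.9569 + 111·36.6025 = 7111.9686.
s²ₚ = 7111.9686 / 210 = 33.86652... → 33.867.

33.867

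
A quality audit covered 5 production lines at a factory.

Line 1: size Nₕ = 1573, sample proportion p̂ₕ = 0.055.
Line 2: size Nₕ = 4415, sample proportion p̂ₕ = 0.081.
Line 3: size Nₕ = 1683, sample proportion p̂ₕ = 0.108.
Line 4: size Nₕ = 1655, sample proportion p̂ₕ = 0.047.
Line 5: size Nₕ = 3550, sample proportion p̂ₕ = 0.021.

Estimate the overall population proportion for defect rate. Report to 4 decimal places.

0.0604

N = 1573 + 4415 + 1683 + 1655 + 3550 = 12876.
Overall proportion = Σ (Nₕ/N)·p̂ₕ.
Σ Nₕp̂ₕ = 86.515 + 357.615 + 181.764 + 77.785 + 74.55 = 778.229.
778.229 / 12876 = 0.060440... → 0.0604.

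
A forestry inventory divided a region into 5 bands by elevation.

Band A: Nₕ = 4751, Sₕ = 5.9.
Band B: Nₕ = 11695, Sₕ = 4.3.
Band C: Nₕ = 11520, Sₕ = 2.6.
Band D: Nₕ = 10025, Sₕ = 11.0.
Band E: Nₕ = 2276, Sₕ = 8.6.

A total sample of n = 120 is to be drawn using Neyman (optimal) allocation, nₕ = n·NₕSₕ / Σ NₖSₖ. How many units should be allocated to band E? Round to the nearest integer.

A: NₕSₕ = 4751·5.9 = 28030.9
B: NₕSₕ = 11695·4.3 = 50288.5
C: NₕSₕ = 11520·2.6 = 29952
D: NₕSₕ = 10025·11.0 = 110275
E: NₕSₕ = 2276·8.6 = 19573.6
Σ NₕSₕ = 238120.
n_E = 120·19573.6/238120 = 9.864... → 10.

10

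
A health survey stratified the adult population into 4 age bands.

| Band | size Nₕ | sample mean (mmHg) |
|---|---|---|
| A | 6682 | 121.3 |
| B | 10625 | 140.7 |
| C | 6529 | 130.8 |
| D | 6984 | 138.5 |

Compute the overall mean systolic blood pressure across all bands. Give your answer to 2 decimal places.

N = 6682 + 10625 + 6529 + 6984 = 30820.
The stratified mean weights each stratum mean by its population share Nₕ/N.
Σ Nₕx̄ₕ = 6682·121.3 + 10625·140.7 + 6529·130.8 + 6984·138.5 = 810526.6 + 1494937.5 + 853993.2 + 967284 = 4126741.3.
Divide by N: 4126741.3 / 30820 = 133.8982... → 133.90.

133.90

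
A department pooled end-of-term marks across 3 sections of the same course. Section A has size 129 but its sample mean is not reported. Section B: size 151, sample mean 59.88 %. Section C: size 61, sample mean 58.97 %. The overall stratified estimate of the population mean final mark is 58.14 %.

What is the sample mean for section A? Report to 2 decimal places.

N = 129 + 151 + 61 = 341.
Overall total = μ·N = 58.14·341 = 19825.74.
Subtract the known strata: 151·59.88 + 61·58.97 = 12639.05.
Remaining total for section A: 19825.74 − 12639.05 = 7186.69.
Divide by its size: 7186.69 / 129 = 55.7108... → 55.71.

55.71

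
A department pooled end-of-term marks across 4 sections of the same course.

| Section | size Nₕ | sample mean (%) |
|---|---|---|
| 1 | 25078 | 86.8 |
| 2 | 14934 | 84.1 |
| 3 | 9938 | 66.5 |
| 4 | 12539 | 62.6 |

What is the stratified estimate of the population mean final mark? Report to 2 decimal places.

N = 25078 + 14934 + 9938 + 12539 = 62489.
Overall mean = Σ (Nₕ/N)·x̄ₕ — weight by population share, not a simple average.
Σ Nₕx̄ₕ = 25078·86.8 + 14934·84.1 + 9938·66.5 + 12539·62.6 = 2176770.4 + 1255949.4 + 660877 + 784941.4 = 4878538.2.
Divide by N: 4878538.2 / 62489 = 78.0704... → 78.07.

78.07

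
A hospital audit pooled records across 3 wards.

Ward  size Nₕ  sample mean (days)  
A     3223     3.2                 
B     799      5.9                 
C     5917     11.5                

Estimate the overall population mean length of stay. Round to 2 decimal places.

N = 9939; weights Wₕ = Nₕ/N = (0.3243, 0.0804, 0.5953).
x̄_st = Σ Wₕ·x̄ₕ = 0.3243·3.2 + 0.0804·5.9 + 0.5953·11.5 ≈ 8.3583...
→ 8.36.

8.36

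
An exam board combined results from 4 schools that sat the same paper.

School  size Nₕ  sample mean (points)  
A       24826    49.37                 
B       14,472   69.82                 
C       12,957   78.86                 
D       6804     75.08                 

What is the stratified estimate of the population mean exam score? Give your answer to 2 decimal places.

63.81

x̄_st = (Σ Nₕx̄ₕ) / (Σ Nₕ) = (24826·49.37 + 14472·69.82 + 12957·78.86 + 6804·75.08) / 59059
= 3768728 / 59059 = 63.8129... → 63.81.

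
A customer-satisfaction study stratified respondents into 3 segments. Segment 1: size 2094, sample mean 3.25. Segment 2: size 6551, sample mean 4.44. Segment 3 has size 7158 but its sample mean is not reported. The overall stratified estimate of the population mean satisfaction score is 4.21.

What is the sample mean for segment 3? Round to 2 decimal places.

4.28

Σ Nₕx̄ₕ = N·μ, so 7158·x̄_3 = 15803·4.21 − (2094·3.25 + 6551·4.44).
= 66530.63 − 35891.94 = 30638.69.
x̄_3 = 30638.69 / 7158 = 4.2803... → 4.28.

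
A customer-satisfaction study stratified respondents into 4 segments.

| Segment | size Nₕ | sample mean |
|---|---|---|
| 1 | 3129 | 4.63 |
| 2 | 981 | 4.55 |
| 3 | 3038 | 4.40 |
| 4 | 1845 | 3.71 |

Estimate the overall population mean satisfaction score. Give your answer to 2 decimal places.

4.35

N = 3129 + 981 + 3038 + 1845 = 8993.
The stratified mean weights each stratum mean by its population share Nₕ/N.
Σ Nₕx̄ₕ = 3129·4.63 + 981·4.55 + 3038·4.40 + 1845·3.71 = 14487.27 + 4463.55 + 13367.2 + 6844.95 = 39162.97.
Divide by N: 39162.97 / 8993 = 4.3548... → 4.35.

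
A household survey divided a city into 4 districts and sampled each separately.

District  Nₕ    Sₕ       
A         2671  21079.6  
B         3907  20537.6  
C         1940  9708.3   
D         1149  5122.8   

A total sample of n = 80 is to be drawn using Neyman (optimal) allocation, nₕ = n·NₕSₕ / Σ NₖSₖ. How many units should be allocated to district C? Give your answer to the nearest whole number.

Σ NₕSₕ = 2671·21079.6 + 3907·20537.6 + 1940·9708.3 + 1149·5122.8 = 161264214.
Share for C: 18834102/161264214 = 0.11679.
n_C = 80 × 0.11679 = 9.343... → 9.

9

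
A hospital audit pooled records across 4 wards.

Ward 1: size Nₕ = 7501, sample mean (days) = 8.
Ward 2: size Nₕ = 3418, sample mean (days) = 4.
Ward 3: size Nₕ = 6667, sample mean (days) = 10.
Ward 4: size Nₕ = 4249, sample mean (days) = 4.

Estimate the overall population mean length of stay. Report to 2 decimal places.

7.21

N = 7501 + 3418 + 6667 + 4249 = 21835.
Overall mean = Σ (Nₕ/N)·x̄ₕ — weight by population share, not a simple average.
Σ Nₕx̄ₕ = 7501·8 + 3418·4 + 6667·10 + 4249·4 = 60008 + 13672 + 66670 + 16996 = 157346.
Divide by N: 157346 / 21835 = 7.2061... → 7.21.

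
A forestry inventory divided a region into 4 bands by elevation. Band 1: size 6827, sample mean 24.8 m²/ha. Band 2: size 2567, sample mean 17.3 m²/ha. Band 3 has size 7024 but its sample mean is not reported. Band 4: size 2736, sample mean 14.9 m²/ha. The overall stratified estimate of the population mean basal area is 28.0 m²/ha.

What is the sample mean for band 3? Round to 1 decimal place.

40.1

Σ Nₕx̄ₕ = N·μ, so 7024·x̄_3 = 19154·28.0 − (6827·24.8 + 2567·17.3 + 2736·14.9).
= 536312 − 254485.1 = 281826.9.
x̄_3 = 281826.9 / 7024 = 40.123... → 40.1.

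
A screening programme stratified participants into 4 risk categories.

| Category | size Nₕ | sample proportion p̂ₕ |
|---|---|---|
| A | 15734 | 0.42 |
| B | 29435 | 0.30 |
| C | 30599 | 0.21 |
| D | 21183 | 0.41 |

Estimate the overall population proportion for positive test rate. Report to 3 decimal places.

N = 15734 + 29435 + 30599 + 21183 = 96951.
Overall proportion = Σ (Nₕ/N)·p̂ₕ.
Σ Nₕp̂ₕ = 6608.28 + 8830.5 + 6425.79 + 8685.03 = 30549.6.
30549.6 / 96951 = 0.31510... → 0.315.

0.315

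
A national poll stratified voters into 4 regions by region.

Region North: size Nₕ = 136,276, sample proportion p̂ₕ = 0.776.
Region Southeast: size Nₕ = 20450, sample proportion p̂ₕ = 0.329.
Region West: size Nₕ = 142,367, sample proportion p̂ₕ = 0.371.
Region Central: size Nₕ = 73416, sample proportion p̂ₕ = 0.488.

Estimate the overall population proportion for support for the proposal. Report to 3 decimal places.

N = 136276 + 20450 + 142367 + 73416 = 372509.
Overall proportion = Σ (Nₕ/N)·p̂ₕ.
Σ Nₕp̂ₕ = 105750.176 + 6728.05 + 52818.157 + 35827.008 = 201123.391.
201123.391 / 372509 = 0.53992... → 0.540.

0.540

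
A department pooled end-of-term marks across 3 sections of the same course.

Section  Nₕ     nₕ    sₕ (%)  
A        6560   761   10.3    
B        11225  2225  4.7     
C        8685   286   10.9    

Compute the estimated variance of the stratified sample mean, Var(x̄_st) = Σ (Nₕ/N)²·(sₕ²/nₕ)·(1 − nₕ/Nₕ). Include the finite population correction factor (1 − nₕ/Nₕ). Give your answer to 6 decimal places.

0.052250

N = 26470; Wₕ = Nₕ/N.
section A: (6560/26470)²·10.3²/761·(1 − 761/6560) = 0.007569006
section B: (11225/26470)²·4.7²/2225·(1 − 2225/11225) = 0.001431485
section C: (8685/26470)²·10.9²/286·(1 − 286/8685) = 0.043249041
Sum = 0.052249532 → 0.052250.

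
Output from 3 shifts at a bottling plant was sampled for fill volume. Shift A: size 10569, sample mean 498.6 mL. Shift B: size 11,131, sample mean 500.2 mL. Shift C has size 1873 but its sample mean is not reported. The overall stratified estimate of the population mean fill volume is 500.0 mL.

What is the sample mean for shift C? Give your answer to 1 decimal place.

Σ Nₕx̄ₕ = N·μ, so 1873·x̄_C = 23573·500.0 − (10569·498.6 + 11131·500.2).
= 11786500 − 10837429.6 = 949070.4.
x̄_C = 949070.4 / 1873 = 506.711... → 506.7.

506.7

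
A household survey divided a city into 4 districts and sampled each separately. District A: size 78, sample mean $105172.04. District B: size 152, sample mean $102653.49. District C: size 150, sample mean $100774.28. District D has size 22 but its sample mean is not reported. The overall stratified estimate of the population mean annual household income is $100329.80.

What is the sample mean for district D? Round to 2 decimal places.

N = 78 + 152 + 150 + 22 = 402.
Overall total = μ·N = 100329.80·402 = 40332579.6.
Subtract the known strata: 78·105172.04 + 152·102653.49 + 150·100774.28 = 38922891.6.
Remaining total for district D: 40332579.6 − 38922891.6 = 1409688.
Divide by its size: 1409688 / 22 = 64076.7273... → 64076.73.

64076.73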